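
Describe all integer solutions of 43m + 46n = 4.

Step 1: Compute gcd(43, 46) = 1.
Since 1 divides 4, solutions exist.

Step 2: Find a particular solution using extended Euclidean algorithm.
We get m₀ = 60, n₀ = -56.
Check: 43*60 + 46*-56 = 4 = 4 ✓

Step 3: Write the general solution.
m = 60 + (46/1)t = 60 + 46t
n = -56 - (43/1)t = -56 - 43t
for any integer t.

m = 60 + 46t, n = -56 - 43t for integer t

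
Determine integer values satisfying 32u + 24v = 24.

Step 1: Check solvability.
gcd(32, 24) = 8
Since 8 divides 24, solutions exist.

Step 2: Apply extended Euclidean algorithm to find gcd.
We find integers such that 32*x0 + 24*y0 = 8

Step 3: Scale the particular solution.
Multiply by 24/8 = 3:
u = 3, v = -3

Step 4: Verify.
32*(3) + 24*(-3) = 24 = 24 ✓

u = 3, v = -3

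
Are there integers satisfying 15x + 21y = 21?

Step 1: Compute gcd(15, 21).
gcd(15, 21) = 3

Step 2: Check divisibility.
Does 3 divide 21? 21 = 3 x 7, so yes.

By the theorem on linear Diophantine equations, 15x + 21y = 21 has integer solutions if and only if gcd(15, 21) divides 21. Since 3 | 21, solutions exist.

Yes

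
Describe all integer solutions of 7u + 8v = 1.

Step 1: Compute gcd(7, 8) = 1.
Since 1 divides 1, solutions exist.

Step 2: Find a particular solution using extended Euclidean algorithm.
We get u₀ = -1, v₀ = 1.
Check: 7*-1 + 8*1 = 1 = 1 ✓

Step 3: Write the general solution.
u = -1 + (8/1)t = -1 + 8t
v = 1 - (7/1)t = 1 - 7t
for any integer t.

u = -1 + 8t, v = 1 - 7t for integer t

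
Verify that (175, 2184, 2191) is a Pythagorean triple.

Compute a² + b² = 175² + 2184² = 30625 + 4769856 = 4800481
Compute c² = 2191² = 4800481
Since 4800481 = 4800481, confirmed.

Yes, it is a Pythagorean triple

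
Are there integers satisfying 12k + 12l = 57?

Step 1: Compute gcd(12, 12).
gcd(12, 12) = 12

Step 2: Check divisibility.
Does 12 divide 57? 57 = 12 x 4 + 9, so no.

By the theorem on linear Diophantine equations, 12k + 12l = 57 has integer solutions if and only if gcd(12, 12) divides 57. Since 12 does not divide 57, no solutions exist.

No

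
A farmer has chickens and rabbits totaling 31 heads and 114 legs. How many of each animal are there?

Let c = chickens, r = rabbits.
Heads: c + r = 31
Legs: 2c + 4r = 114
From the first equation, c = 31 - r. Substitute:
2(31 - r) + 4r = 114
62 + 2r = 114
r = (114 - 62)/2 = 26
c = 31 - 26 = 5

Chickens: 5, Rabbits: 26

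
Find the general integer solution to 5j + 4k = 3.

Step 1: Compute gcd(5, 4) = 1.
Since 1 divides 3, solutions exist.

Step 2: Find a particular solution using extended Euclidean algorithm.
We get j₀ = 3, k₀ = -3.
Check: 5*3 + 4*-3 = 3 = 3 ✓

Step 3: Write the general solution.
j = 3 + (4/1)t = 3 + 4t
k = -3 - (5/1)t = -3 - 5t
for any integer t.

j = 3 + 4t, k = -3 - 5t for integer t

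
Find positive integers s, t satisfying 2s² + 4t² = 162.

Try small values of s and check whether (162 - 2s²)/4 is a perfect square.
s = 3: 2·3² = 18, so 4t² = 162 - 18 = 144, giving t² = 36, t = 6.
Check: 2·3² + 4·6² = 18 + 144 = 162 ✓

s = 3, t = 6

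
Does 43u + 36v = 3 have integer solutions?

Step 1: Compute gcd(43, 36).
gcd(43, 36) = 1

Step 2: Check divisibility.
Does 1 divide 3? 3 = 1 x 3, so yes.

By the theorem on linear Diophantine equations, 43u + 36v = 3 has integer solutions if and only if gcd(43, 36) divides 3. Since 1 | 3, solutions exist.

Yes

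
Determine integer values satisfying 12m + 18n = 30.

Step 1: Check solvability.
gcd(12, 18) = 6
Since 6 divides 30, solutions exist.

Step 2: Apply extended Euclidean algorithm to find gcd.
We find integers such that 12*x0 + 18*y0 = 6

Step 3: Scale the particular solution.
Multiply by 30/6 = 5:
m = -5, n = 5

Step 4: Verify.
12*(-5) + 18*(5) = 30 = 30 ✓

m = -5, n = 5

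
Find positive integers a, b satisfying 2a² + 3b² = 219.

Try small values of a and check whether (219 - 2a²)/3 is a perfect square.
a = 6: 2·6² = 72, so 3b² = 219 - 72 = 147, giving b² = 49, b = 7.
Check: 2·6² + 3·7² = 72 + 147 = 219 ✓

a = 6, b = 7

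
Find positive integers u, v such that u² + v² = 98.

Search for u with 98 - u² a perfect square.
u = 7: 98 - 7² = 98 - 49 = 49 = 7² ✓
So u = 7, v = 7.

u = 7, v = 7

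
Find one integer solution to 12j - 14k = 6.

Step 1: Check solvability.
gcd(12, 14) = 2
Since 2 divides 6, solutions exist.

Step 2: Apply extended Euclidean algorithm to find gcd.
We find integers such that 12*x0 + 14*y0 = 2

Step 3: Scale the particular solution.
Multiply by 6/2 = 3:
j = -3, k = -3

Step 4: Verify.
12*(-3) - 14*(-3) = 6 = 6 ✓

j = -3, k = -3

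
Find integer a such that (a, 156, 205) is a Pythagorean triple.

a² = c² - b² = 205² - 156² = 42025 - 24336 = 17689
a = sqrt(17689) = 133

133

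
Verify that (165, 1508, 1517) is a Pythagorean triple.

Compute a² + b² = 165² + 1508² = 27225 + 2274064 = 2301289
Compute c² = 1517² = 2301289
Since 2301289 = 2301289, confirmed.

Yes, it is a Pythagorean triple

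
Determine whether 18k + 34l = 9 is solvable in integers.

Step 1: Compute gcd(18, 34).
gcd(18, 34) = 2

Step 2: Check divisibility.
Does 2 divide 9? 9 = 2 x 4 + 1, so no.

By the theorem on linear Diophantine equations, 18k + 34l = 9 has integer solutions if and only if gcd(18, 34) divides 9. Since 2 does not divide 9, no solutions exist.

No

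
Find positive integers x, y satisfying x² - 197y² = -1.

We need x² = 197y² - 1. Try successive y:
y = 1: x² = 197·1² - 1 = 196 = 14² ✓
Check: 14² - 197·1² = 196 - 197 = -1 ✓

x = 14, y = 1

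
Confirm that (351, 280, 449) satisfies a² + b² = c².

Compute a² + b² = 351² + 280² = 123201 + 78400 = 201601
Compute c² = 449² = 201601
Since 201601 = 201601, confirmed.

Yes, it is a Pythagorean triple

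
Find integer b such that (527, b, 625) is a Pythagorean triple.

b² = c² - a² = 625² - 527² = 390625 - 277729 = 112896
b = sqrt(112896) = 336

336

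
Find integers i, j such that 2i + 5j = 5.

Step 1: Check solvability.
gcd(2, 5) = 1
Since 1 divides 5, solutions exist.

Step 2: Apply extended Euclidean algorithm to find gcd.
We find integers such that 2*x0 + 5*y0 = 1

Step 3: Scale the particular solution.
Multiply by 5/1 = 5:
i = -10, j = 5

Step 4: Verify.
2*(-10) + 5*(5) = 5 = 5 ✓

i = -10, j = 5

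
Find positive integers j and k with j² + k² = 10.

We need to find integers j, k > 0 such that j² + k² = 10.
Trying j = 1: k² = 10 - 1² = 10 - 1 = 9
k = 3
Check: 1² + 3² = 1 + 9 = 10 ✓

10 = 1² + 3²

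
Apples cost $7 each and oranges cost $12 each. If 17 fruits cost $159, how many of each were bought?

Let a = apples, o = oranges.
a + o = 17
7a + 12o = 159
Substitute o = 17 - a:
7a + 12(17 - a) = 159
(7 - 12)a = 159 - 204
-5a = -45
a = 9, o = 17 - 9 = 8

Apples: 9, Oranges: 8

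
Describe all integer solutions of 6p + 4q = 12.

Step 1: Compute gcd(6, 4) = 2.
Since 2 divides 12, solutions exist.

Step 2: Find a particular solution using extended Euclidean algorithm.
We get p₀ = 6, q₀ = -6.
Check: 6*6 + 4*-6 = 12 = 12 ✓

Step 3: Write the general solution.
p = 6 + (4/2)t = 6 + 2t
q = -6 - (6/2)t = -6 - 3t
for any integer t.

p = 6 + 2t, q = -6 - 3t for integer t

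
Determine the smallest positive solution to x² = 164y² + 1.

We seek the smallest positive integers (x, y) with x² - 164y² = 1, i.e., x² = 164y² + 1.
Try successive y values:
y = 1: x² = 164·1² + 1 = 165, not a perfect square
y = 2: x² = 164·2² + 1 = 657, not a perfect square
y = 3: x² = 164·3² + 1 = 1477, not a perfect square
... continuing the search (or via continued fractions) ...
y = 160: x² = 164·160² + 1 = 4198401, x = 2049 ✓

Verify: 2049² - 164·160² = 4198401 - 4198400 = 1 ✓

x = 2049, y = 160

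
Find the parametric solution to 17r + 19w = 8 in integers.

Step 1: Compute gcd(17, 19) = 1.
Since 1 divides 8, solutions exist.

Step 2: Find a particular solution using extended Euclidean algorithm.
We get r₀ = 72, w₀ = -64.
Check: 17*72 + 19*-64 = 8 = 8 ✓

Step 3: Write the general solution.
r = 72 + (19/1)t = 72 + 19t
w = -64 - (17/1)t = -64 - 17t
for any integer t.

r = 72 + 19t, w = -64 - 17t for integer t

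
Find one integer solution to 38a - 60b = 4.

Step 1: Check solvability.
gcd(38, 60) = 2
Since 2 divides 4, solutions exist.

Step 2: Apply extended Euclidean algorithm to find gcd.
We find integers such that 38*x0 + 60*y0 = 2

Step 3: Scale the particular solution.
Multiply by 4/2 = 2:
a = -22, b = -14

Step 4: Verify.
38*(-22) - 60*(-14) = 4 = 4 ✓

a = -22, b = -14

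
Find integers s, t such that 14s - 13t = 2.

Step 1: Check solvability.
gcd(14, 13) = 1
Since 1 divides 2, solutions exist.

Step 2: Apply extended Euclidean algorithm to find gcd.
We find integers such that 14*x0 + 13*y0 = 1

Step 3: Scale the particular solution.
Multiply by 2/1 = 2:
s = 2, t = 2

Step 4: Verify.
14*(2) - 13*(2) = 2 = 2 ✓

s = 2, t = 2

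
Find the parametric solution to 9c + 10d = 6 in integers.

Step 1: Compute gcd(9, 10) = 1.
Since 1 divides 6, solutions exist.

Step 2: Find a particular solution using extended Euclidean algorithm.
We get c₀ = -6, d₀ = 6.
Check: 9*-6 + 10*6 = 6 = 6 ✓

Step 3: Write the general solution.
c = -6 + (10/1)t = -6 + 10t
d = 6 - (9/1)t = 6 - 9t
for any integer t.

c = -6 + 10t, d = 6 - 9t for integer t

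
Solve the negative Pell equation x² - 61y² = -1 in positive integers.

We need x² = 61y² - 1. Try successive y:
y = 1: x² = 61·1² - 1 = 60, not a perfect square
y = 2: x² = 61·2² - 1 = 243, not a perfect square
y = 3: x² = 61·3² - 1 = 548, not a perfect square
...
y = 3805: x² = 61·3805² - 1 = 883159524 = 29718² ✓
Check: 29718² - 61·3805² = 883159524 - 883159525 = -1 ✓

x = 29718, y = 3805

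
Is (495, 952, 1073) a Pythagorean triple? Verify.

Compute a² + b² = 495² + 952² = 245025 + 906304 = 1151329
Compute c² = 1073² = 1151329
Since 1151329 = 1151329, confirmed.

Yes, it is a Pythagorean triple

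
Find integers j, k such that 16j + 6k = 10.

Step 1: Check solvability.
gcd(16, 6) = 2
Since 2 divides 10, solutions exist.

Step 2: Apply extended Euclidean algorithm to find gcd.
We find integers such that 16*x0 + 6*y0 = 2

Step 3: Scale the particular solution.
Multiply by 10/2 = 5:
j = -5, k = 15

Step 4: Verify.
16*(-5) + 6*(15) = 10 = 10 ✓

j = -5, k = 15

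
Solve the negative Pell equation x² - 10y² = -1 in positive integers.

We need x² = 10y² - 1. Try successive y:
y = 1: x² = 10·1² - 1 = 9 = 3² ✓
Check: 3² - 10·1² = 9 - 10 = -1 ✓

x = 3, y = 1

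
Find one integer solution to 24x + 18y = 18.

Step 1: Check solvability.
gcd(24, 18) = 6
Since 6 divides 18, solutions exist.

Step 2: Apply extended Euclidean algorithm to find gcd.
We find integers such that 24*x0 + 18*y0 = 6

Step 3: Scale the particular solution.
Multiply by 18/6 = 3:
x = 3, y = -3

Step 4: Verify.
24*(3) + 18*(-3) = 18 = 18 ✓

x = 3, y = -3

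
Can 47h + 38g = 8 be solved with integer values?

Step 1: Compute gcd(47, 38).
gcd(47, 38) = 1

Step 2: Check divisibility.
Does 1 divide 8? 8 = 1 x 8, so yes.

By the theorem on linear Diophantine equations, 47h + 38g = 8 has integer solutions if and only if gcd(47, 38) divides 8. Since 1 | 8, solutions exist.

Yes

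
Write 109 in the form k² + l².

We need to find integers k, l > 0 such that k² + l² = 109.
Trying k = 3: l² = 109 - 3² = 109 - 9 = 100
l = 10
Check: 3² + 10² = 9 + 100 = 109 ✓

109 = 3² + 10²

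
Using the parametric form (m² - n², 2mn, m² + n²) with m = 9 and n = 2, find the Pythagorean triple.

a = m² - n² = 81 - 4 = 77
b = 2mn = 2·9·2 = 36
c = m² + n² = 81 + 4 = 85
Verify: 77² + 36² = 5929 + 1296 = 7225 = 85² ✓

(77, 36, 85)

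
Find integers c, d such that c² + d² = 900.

We need to find integers c, d > 0 such that c² + d² = 900.
Trying c = 18: d² = 900 - 18² = 900 - 324 = 576
d = 24
Check: 18² + 24² = 324 + 576 = 900 ✓

900 = 18² + 24²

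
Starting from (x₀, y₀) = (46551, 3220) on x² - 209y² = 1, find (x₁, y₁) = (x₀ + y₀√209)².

Solutions to x² - Dy² = 1 are generated by powers of (x₀ + y₀√D).
The next solution satisfies x₁ + y₁√209 = (x₀ + y₀√209)², giving:
x₁ = x₀² + 209y₀² = 46551² + 209·3220² = 2166995601 + 2166995600 = 4333991201
y₁ = 2x₀y₀ = 2·46551·3220 = 299788440

Verify: 4333991201² - 209·299788440² = 18783479730345422401 - 18783479730345422400 = 1 ✓

x = 4333991201, y = 299788440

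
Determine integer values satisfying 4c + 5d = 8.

Step 1: Check solvability.
gcd(4, 5) = 1
Since 1 divides 8, solutions exist.

Step 2: Apply extended Euclidean algorithm to find gcd.
We find integers such that 4*x0 + 5*y0 = 1

Step 3: Scale the particular solution.
Multiply by 8/1 = 8:
c = -8, d = 8

Step 4: Verify.
4*(-8) + 5*(8) = 8 = 8 ✓

c = -8, d = 8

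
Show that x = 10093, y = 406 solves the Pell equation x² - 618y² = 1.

Compute x² = 10093² = 101868649
Compute 618y² = 618·406² = 618·164836 = 101868648
x² - 618y² = 101868649 - 101868648 = 1
Since this equals 1, (10093, 406) is a solution.

Yes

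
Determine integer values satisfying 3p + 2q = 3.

Step 1: Check solvability.
gcd(3, 2) = 1
Since 1 divides 3, solutions exist.

Step 2: Apply extended Euclidean algorithm to find gcd.
We find integers such that 3*x0 + 2*y0 = 1

Step 3: Scale the particular solution.
Multiply by 3/1 = 3:
p = 3, q = -3

Step 4: Verify.
3*(3) + 2*(-3) = 3 = 3 ✓

p = 3, q = -3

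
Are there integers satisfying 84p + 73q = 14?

Step 1: Compute gcd(84, 73).
gcd(84, 73) = 1

Step 2: Check divisibility.
Does 1 divide 14? 14 = 1 x 14, so yes.

By the theorem on linear Diophantine equations, 84p + 73q = 14 has integer solutions if and only if gcd(84, 73) divides 14. Since 1 | 14, solutions exist.

Yes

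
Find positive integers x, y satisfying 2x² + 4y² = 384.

Try small values of x and check whether (384 - 2x²)/4 is a perfect square.
x = 8: 2·8² = 128, so 4y² = 384 - 128 = 256, giving y² = 64, y = 8.
Check: 2·8² + 4·8² = 128 + 256 = 384 ✓

x = 8, y = 8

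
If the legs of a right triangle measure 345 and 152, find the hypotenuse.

c² = a² + b² = 345² + 152² = 119025 + 23104 = 142129
c = 377

377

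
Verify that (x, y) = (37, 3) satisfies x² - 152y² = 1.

Compute x² = 37² = 1369
Compute 152y² = 152·3² = 152·9 = 1368
x² - 152y² = 1369 - 1368 = 1
Since this equals 1, (37, 3) is a solution.

Yes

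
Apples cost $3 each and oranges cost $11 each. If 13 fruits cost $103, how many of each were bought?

Let a = apples, o = oranges.
a + o = 13
3a + 11o = 103
Substitute o = 13 - a:
3a + 11(13 - a) = 103
(3 - 11)a = 103 - 143
-8a = -40
a = 5, o = 13 - 5 = 8

Apples: 5, Oranges: 8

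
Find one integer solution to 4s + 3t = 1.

Step 1: Check solvability.
gcd(4, 3) = 1
Since 1 divides 1, solutions exist.

Step 2: Apply extended Euclidean algorithm to find gcd.
We find integers such that 4*x0 + 3*y0 = 1

Step 3: Scale the particular solution.
Multiply by 1/1 = 1:
s = 1, t = -1

Step 4: Verify.
4*(1) + 3*(-1) = 1 = 1 ✓

s = 1, t = -1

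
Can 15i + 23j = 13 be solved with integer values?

Step 1: Compute gcd(15, 23).
gcd(15, 23) = 1

Step 2: Check divisibility.
Does 1 divide 13? 13 = 1 x 13, so yes.

By the theorem on linear Diophantine equations, 15i + 23j = 13 has integer solutions if and only if gcd(15, 23) divides 13. Since 1 | 13, solutions exist.

Yes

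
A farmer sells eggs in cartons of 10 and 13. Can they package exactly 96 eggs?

We need non-negative a, b with 10a + 13b = 96.
gcd(10, 13) = 1 divides 96.
Try a = 7: 13b = 96 - 70 = 26, so b = 2.
One way: 7 cartons of 10 and 2 cartons of 13.

Yes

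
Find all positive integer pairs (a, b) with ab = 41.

The positive divisors of 41 are: 1, 41.
Each divisor d gives the pair (d, 41/d):
(1, 41), (41, 1)

(1, 41), (41, 1)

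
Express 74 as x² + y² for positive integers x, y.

We need to find integers x, y > 0 such that x² + y² = 74.
Trying x = 5: y² = 74 - 5² = 74 - 25 = 49
y = 7
Check: 5² + 7² = 25 + 49 = 74 ✓

74 = 5² + 7²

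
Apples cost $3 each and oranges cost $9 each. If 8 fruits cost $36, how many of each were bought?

Let a = apples, o = oranges.
a + o = 8
3a + 9o = 36
Substitute o = 8 - a:
3a + 9(8 - a) = 36
(3 - 9)a = 36 - 72
-6a = -36
a = 6, o = 8 - 6 = 2

Apples: 6, Oranges: 2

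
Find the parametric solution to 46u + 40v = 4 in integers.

Step 1: Compute gcd(46, 40) = 2.
Since 2 divides 4, solutions exist.

Step 2: Find a particular solution using extended Euclidean algorithm.
We get u₀ = 14, v₀ = -16.
Check: 46*14 + 40*-16 = 4 = 4 ✓

Step 3: Write the general solution.
u = 14 + (40/2)t = 14 + 20t
v = -16 - (46/2)t = -16 - 23t
for any integer t.

u = 14 + 20t, v = -16 - 23t for integer t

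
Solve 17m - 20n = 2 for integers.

Step 1: Check solvability.
gcd(17, 20) = 1
Since 1 divides 2, solutions exist.

Step 2: Apply extended Euclidean algorithm to find gcd.
We find integers such that 17*x0 + 20*y0 = 1

Step 3: Scale the particular solution.
Multiply by 2/1 = 2:
m = -14, n = -12

Step 4: Verify.
17*(-14) - 20*(-12) = 2 = 2 ✓

m = -14, n = -12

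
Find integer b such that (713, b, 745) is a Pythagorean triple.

b² = c² - a² = 745² - 713² = 555025 - 508369 = 46656
b = sqrt(46656) = 216

216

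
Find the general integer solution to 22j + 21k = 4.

Step 1: Compute gcd(22, 21) = 1.
Since 1 divides 4, solutions exist.

Step 2: Find a particular solution using extended Euclidean algorithm.
We get j₀ = 4, k₀ = -4.
Check: 22*4 + 21*-4 = 4 = 4 ✓

Step 3: Write the general solution.
j = 4 + (21/1)t = 4 + 21t
k = -4 - (22/1)t = -4 - 22t
for any integer t.

j = 4 + 21t, k = -4 - 22t for integer t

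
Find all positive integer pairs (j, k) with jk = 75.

The positive divisors of 75 are: 1, 3, 5, 15, 25, 75.
Each divisor d gives the pair (d, 75/d):
(1, 75), (3, 25), (5, 15), (15, 5), (25, 3), (75, 1)

(1, 75), (3, 25), (5, 15), (15, 5), (25, 3), (75, 1)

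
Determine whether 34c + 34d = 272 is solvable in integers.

Step 1: Compute gcd(34, 34).
gcd(34, 34) = 34

Step 2: Check divisibility.
Does 34 divide 272? 272 = 34 x 8, so yes.

By the theorem on linear Diophantine equations, 34c + 34d = 272 has integer solutions if and only if gcd(34, 34) divides 272. Since 34 | 272, solutions exist.

Yes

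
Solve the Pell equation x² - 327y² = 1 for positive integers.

We seek the smallest positive integers (x, y) with x² - 327y² = 1, i.e., x² = 327y² + 1.
Try successive y values:
y = 1: x² = 327·1² + 1 = 328, not a perfect square
y = 2: x² = 327·2² + 1 = 1309, not a perfect square
y = 3: x² = 327·3² + 1 = 2944, not a perfect square
... continuing the search (or via continued fractions) ...
y = 12: x² = 327·12² + 1 = 47089, x = 217 ✓

Verify: 217² - 327·12² = 47089 - 47088 = 1 ✓

x = 217, y = 12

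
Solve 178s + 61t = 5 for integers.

Step 1: Check solvability.
gcd(178, 61) = 1
Since 1 divides 5, solutions exist.

Step 2: Apply extended Euclidean algorithm to find gcd.
We find integers such that 178*x0 + 61*y0 = 1

Step 3: Scale the particular solution.
Multiply by 5/1 = 5:
s = 60, t = -175

Step 4: Verify.
178*(60) + 61*(-175) = 5 = 5 ✓

s = 60, t = -175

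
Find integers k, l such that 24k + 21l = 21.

Step 1: Check solvability.
gcd(24, 21) = 3
Since 3 divides 21, solutions exist.

Step 2: Apply extended Euclidean algorithm to find gcd.
We find integers such that 24*x0 + 21*y0 = 3

Step 3: Scale the particular solution.
Multiply by 21/3 = 7:
k = 7, l = -7

Step 4: Verify.
24*(7) + 21*(-7) = 21 = 21 ✓

k = 7, l = -7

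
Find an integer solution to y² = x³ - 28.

Try small integer x values and check whether x³ - 28 is a perfect square.
x = 4: x³ - 28 = 4³ - 28 = 64 - 28 = 36
Is 36 a perfect square? 6² = 36 ✓
So (x, y) = (4, 6) is a solution.

x = 4, y = 6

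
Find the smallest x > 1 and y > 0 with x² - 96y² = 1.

We seek the smallest positive integers (x, y) with x² - 96y² = 1, i.e., x² = 96y² + 1.
Try successive y values:
y = 1: x² = 96·1² + 1 = 97, not a perfect square
y = 2: x² = 96·2² + 1 = 385, not a perfect square
y = 3: x² = 96·3² + 1 = 865, not a perfect square
... continuing the search (or via continued fractions) ...
y = 5: x² = 96·5² + 1 = 2401, x = 49 ✓

Verify: 49² - 96·5² = 2401 - 2400 = 1 ✓

x = 49, y = 5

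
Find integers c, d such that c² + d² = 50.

We need to find integers c, d > 0 such that c² + d² = 50.
Trying c = 1: d² = 50 - 1² = 50 - 1 = 49
d = 7
Check: 1² + 7² = 1 + 49 = 50 ✓

50 = 1² + 7²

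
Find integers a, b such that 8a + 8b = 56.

Step 1: Check solvability.
gcd(8, 8) = 8
Since 8 divides 56, solutions exist.

Step 2: Apply extended Euclidean algorithm to find gcd.
We find integers such that 8*x0 + 8*y0 = 8

Step 3: Scale the particular solution.
Multiply by 56/8 = 7:
a = 0, b = 7

Step 4: Verify.
8*(0) + 8*(7) = 56 = 56 ✓

a = 0, b = 7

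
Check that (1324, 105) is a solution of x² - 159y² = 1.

Compute x² = 1324² = 1752976
Compute 159y² = 159·105² = 159·11025 = 1752975
x² - 159y² = 1752976 - 1752975 = 1
Since this equals 1, (1324, 105) is a solution.

Yes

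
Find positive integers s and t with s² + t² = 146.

We need to find integers s, t > 0 such that s² + t² = 146.
Trying s = 5: t² = 146 - 5² = 146 - 25 = 121
t = 11
Check: 5² + 11² = 25 + 121 = 146 ✓

146 = 5² + 11²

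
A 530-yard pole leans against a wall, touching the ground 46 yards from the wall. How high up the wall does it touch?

The ladder, wall, and ground form a right triangle with hypotenuse 530 and one leg 46.
By the Pythagorean theorem: h² = 530² - 46² = 280900 - 2116 = 278784
h = √278784 = 528 yards

528 yards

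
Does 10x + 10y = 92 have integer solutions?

Step 1: Compute gcd(10, 10).
gcd(10, 10) = 10

Step 2: Check divisibility.
Does 10 divide 92? 92 = 10 x 9 + 2, so no.

By the theorem on linear Diophantine equations, 10x + 10y = 92 has integer solutions if and only if gcd(10, 10) divides 92. Since 10 does not divide 92, no solutions exist.

No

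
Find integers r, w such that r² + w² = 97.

We need to find integers r, w > 0 such that r² + w² = 97.
Trying r = 4: w² = 97 - 4² = 97 - 16 = 81
w = 9
Check: 4² + 9² = 16 + 81 = 97 ✓

97 = 4² + 9²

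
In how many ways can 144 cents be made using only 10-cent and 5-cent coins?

We need non-negative integers (x, y) with 10x + 5y = 144.
For each x from 0 to 14, check if (144 - 10x) is a non-negative multiple of 5.
Solutions (x, y): none
Count: 0

0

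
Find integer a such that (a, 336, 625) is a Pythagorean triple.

a² = c² - b² = 625² - 336² = 390625 - 112896 = 277729
a = sqrt(277729) = 527

527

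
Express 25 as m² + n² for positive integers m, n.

We need to find integers m, n > 0 such that m² + n² = 25.
Trying m = 3: n² = 25 - 3² = 25 - 9 = 16
n = 4
Check: 3² + 4² = 9 + 16 = 25 ✓

25 = 3² + 4²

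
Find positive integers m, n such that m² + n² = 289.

Search for m with 289 - m² a perfect square.
m = 8: 289 - 8² = 289 - 64 = 225 = 15² ✓
So m = 8, n = 15.

m = 8, n = 15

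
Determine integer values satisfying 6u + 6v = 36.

Step 1: Check solvability.
gcd(6, 6) = 6
Since 6 divides 36, solutions exist.

Step 2: Apply extended Euclidean algorithm to find gcd.
We find integers such that 6*x0 + 6*y0 = 6

Step 3: Scale the particular solution.
Multiply by 36/6 = 6:
u = 0, v = 6

Step 4: Verify.
6*(0) + 6*(6) = 36 = 36 ✓

u = 0, v = 6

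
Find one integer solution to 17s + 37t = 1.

Step 1: Check solvability.
gcd(17, 37) = 1
Since 1 divides 1, solutions exist.

Step 2: Apply extended Euclidean algorithm to find gcd.
We find integers such that 17*x0 + 37*y0 = 1

Step 3: Scale the particular solution.
Multiply by 1/1 = 1:
s = -13, t = 6

Step 4: Verify.
17*(-13) + 37*(6) = 1 = 1 ✓

s = -13, t = 6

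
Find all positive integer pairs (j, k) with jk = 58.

The positive divisors of 58 are: 1, 2, 29, 58.
Each divisor d gives the pair (d, 58/d):
(1, 58), (2, 29), (29, 2), (58, 1)

(1, 58), (2, 29), (29, 2), (58, 1)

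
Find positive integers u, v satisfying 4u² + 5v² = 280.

Try small values of u and check whether (280 - 4u²)/5 is a perfect square.
u = 5: 4·5² = 100, so 5v² = 280 - 100 = 180, giving v² = 36, v = 6.
Check: 4·5² + 5·6² = 100 + 180 = 280 ✓

u = 5, v = 6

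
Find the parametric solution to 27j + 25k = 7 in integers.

Step 1: Compute gcd(27, 25) = 1.
Since 1 divides 7, solutions exist.

Step 2: Find a particular solution using extended Euclidean algorithm.
We get j₀ = -84, k₀ = 91.
Check: 27*-84 + 25*91 = 7 = 7 ✓

Step 3: Write the general solution.
j = -84 + (25/1)t = -84 + 25t
k = 91 - (27/1)t = 91 - 27t
for any integer t.

j = -84 + 25t, k = 91 - 27t for integer t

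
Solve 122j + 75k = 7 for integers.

Step 1: Check solvability.
gcd(122, 75) = 1
Since 1 divides 7, solutions exist.

Step 2: Apply extended Euclidean algorithm to find gcd.
We find integers such that 122*x0 + 75*y0 = 1

Step 3: Scale the particular solution.
Multiply by 7/1 = 7:
j = 56, k = -91

Step 4: Verify.
122*(56) + 75*(-91) = 7 = 7 ✓

j = 56, k = -91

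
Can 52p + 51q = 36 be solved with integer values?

Step 1: Compute gcd(52, 51).
gcd(52, 51) = 1

Step 2: Check divisibility.
Does 1 divide 36? 36 = 1 x 36, so yes.

By the theorem on linear Diophantine equations, 52p + 51q = 36 has integer solutions if and only if gcd(52, 51) divides 36. Since 1 | 36, solutions exist.

Yes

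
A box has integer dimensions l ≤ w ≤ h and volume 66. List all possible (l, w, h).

Iterate l from 1 to ⌊66^(1/3)⌋. For each l dividing 66, iterate w ≥ l with w dividing 66/l, and set h = 66/(l·w).
Triples found (5): (1×1×66), (1×2×33), (1×3×22), (1×6×11), (2×3×11)

(1×1×66), (1×2×33), (1×3×22), (1×6×11), (2×3×11)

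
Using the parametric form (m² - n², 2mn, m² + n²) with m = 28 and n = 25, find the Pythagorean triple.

a = m² - n² = 28² - 25² = 784 - 625 = 159
b = 2mn = 2·28·25 = 1400
c = m² + n² = 784 + 625 = 1409
Verify: 159² + 1400² = 25281 + 1960000 = 1985281 = 1409² ✓

(159, 1400, 1409)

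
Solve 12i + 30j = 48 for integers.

Step 1: Check solvability.
gcd(12, 30) = 6
Since 6 divides 48, solutions exist.

Step 2: Apply extended Euclidean algorithm to find gcd.
We find integers such that 12*x0 + 30*y0 = 6

Step 3: Scale the particular solution.
Multiply by 48/6 = 8:
i = -16, j = 8

Step 4: Verify.
12*(-16) + 30*(8) = 48 = 48 ✓

i = -16, j = 8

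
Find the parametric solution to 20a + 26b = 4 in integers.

Step 1: Compute gcd(20, 26) = 2.
Since 2 divides 4, solutions exist.

Step 2: Find a particular solution using extended Euclidean algorithm.
We get a₀ = 8, b₀ = -6.
Check: 20*8 + 26*-6 = 4 = 4 ✓

Step 3: Write the general solution.
a = 8 + (26/2)t = 8 + 13t
b = -6 - (20/2)t = -6 - 10t
for any integer t.

a = 8 + 13t, b = -6 - 10t for integer t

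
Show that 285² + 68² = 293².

Compute a² + b²:
285² + 68² = 81225 + 4624 = 85849
Compute c²:
293² = 85849
Since 85849 = 85849, it is a Pythagorean triple.

Yes, it is a Pythagorean triple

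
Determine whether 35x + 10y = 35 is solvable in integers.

Step 1: Compute gcd(35, 10).
gcd(35, 10) = 5

Step 2: Check divisibility.
Does 5 divide 35? 35 = 5 x 7, so yes.

By the theorem on linear Diophantine equations, 35x + 10y = 35 has integer solutions if and only if gcd(35, 10) divides 35. Since 5 | 35, solutions exist.

Yes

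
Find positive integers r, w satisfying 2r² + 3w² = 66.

Try small values of r and check whether (66 - 2r²)/3 is a perfect square.
r = 3: 2·3² = 18, so 3w² = 66 - 18 = 48, giving w² = 16, w = 4.
Check: 2·3² + 3·4² = 18 + 48 = 66 ✓

r = 3, w = 4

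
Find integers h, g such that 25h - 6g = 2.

Step 1: Check solvability.
gcd(25, 6) = 1
Since 1 divides 2, solutions exist.

Step 2: Apply extended Euclidean algorithm to find gcd.
We find integers such that 25*x0 + 6*y0 = 1

Step 3: Scale the particular solution.
Multiply by 2/1 = 2:
h = 2, g = 8

Step 4: Verify.
25*(2) - 6*(8) = 2 = 2 ✓

h = 2, g = 8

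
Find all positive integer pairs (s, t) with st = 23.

The positive divisors of 23 are: 1, 23.
Each divisor d gives the pair (d, 23/d):
(1, 23), (23, 1)

(1, 23), (23, 1)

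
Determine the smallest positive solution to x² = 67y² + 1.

We seek the smallest positive integers (x, y) with x² - 67y² = 1, i.e., x² = 67y² + 1.
Try successive y values:
y = 1: x² = 67·1² + 1 = 68, not a perfect square
y = 2: x² = 67·2² + 1 = 269, not a perfect square
y = 3: x² = 67·3² + 1 = 604, not a perfect square
... continuing the search (or via continued fractions) ...
y = 5967: x² = 67·5967² + 1 = 2385540964, x = 48842 ✓

Verify: 48842² - 67·5967² = 2385540964 - 2385540963 = 1 ✓

x = 48842, y = 5967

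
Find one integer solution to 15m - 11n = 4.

Step 1: Check solvability.
gcd(15, 11) = 1
Since 1 divides 4, solutions exist.

Step 2: Apply extended Euclidean algorithm to find gcd.
We find integers such that 15*x0 + 11*y0 = 1

Step 3: Scale the particular solution.
Multiply by 4/1 = 4:
m = 12, n = 16

Step 4: Verify.
15*(12) - 11*(16) = 4 = 4 ✓

m = 12, n = 16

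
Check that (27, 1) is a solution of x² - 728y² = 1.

Compute x² = 27² = 729
Compute 728y² = 728·1² = 728·1 = 728
x² - 728y² = 729 - 728 = 1
Since this equals 1, (27, 1) is a solution.

Yes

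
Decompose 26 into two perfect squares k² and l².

We need to find integers k, l > 0 such that k² + l² = 26.
Trying k = 1: l² = 26 - 1² = 26 - 1 = 25
l = 5
Check: 1² + 5² = 1 + 25 = 26 ✓

26 = 1² + 5²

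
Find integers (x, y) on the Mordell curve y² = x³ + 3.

Try small integer x values and check whether x³ + 3 is a perfect square.
x = 1: x³ + 3 = 1³ + 3 = 1 + 3 = 4
Is 4 a perfect square? 2² = 4 ✓
So (x, y) = (1, -2) is a solution.

x = 1, y = -2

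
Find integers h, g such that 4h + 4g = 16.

Step 1: Check solvability.
gcd(4, 4) = 4
Since 4 divides 16, solutions exist.

Step 2: Apply extended Euclidean algorithm to find gcd.
We find integers such that 4*x0 + 4*y0 = 4

Step 3: Scale the particular solution.
Multiply by 16/4 = 4:
h = 0, g = 4

Step 4: Verify.
4*(0) + 4*(4) = 16 = 16 ✓

h = 0, g = 4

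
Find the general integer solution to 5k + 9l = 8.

Step 1: Compute gcd(5, 9) = 1.
Since 1 divides 8, solutions exist.

Step 2: Find a particular solution using extended Euclidean algorithm.
We get k₀ = 16, l₀ = -8.
Check: 5*16 + 9*-8 = 8 = 8 ✓

Step 3: Write the general solution.
k = 16 + (9/1)t = 16 + 9t
l = -8 - (5/1)t = -8 - 5t
for any integer t.

k = 16 + 9t, l = -8 - 5t for integer t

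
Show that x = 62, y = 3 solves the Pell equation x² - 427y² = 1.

Compute x² = 62² = 3844
Compute 427y² = 427·3² = 427·9 = 3843
x² - 427y² = 3844 - 3843 = 1
Since this equals 1, (62, 3) is a solution.

Yes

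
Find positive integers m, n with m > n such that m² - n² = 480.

Factor: m² - n² = (m+n)(m-n) = 480.
We need two factors of 480 with the same parity.
Use m+n = 240 and m-n = 2 (product 240·2 = 480).
Adding: 2m = 242, so m = 121.
Subtracting: 2n = 238, so n = 119.
Check: 121² - 119² = 14641 - 14161 = 480 ✓

m = 121, n = 119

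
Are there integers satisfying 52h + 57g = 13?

Step 1: Compute gcd(52, 57).
gcd(52, 57) = 1

Step 2: Check divisibility.
Does 1 divide 13? 13 = 1 x 13, so yes.

By the theorem on linear Diophantine equations, 52h + 57g = 13 has integer solutions if and only if gcd(52, 57) divides 13. Since 1 | 13, solutions exist.

Yes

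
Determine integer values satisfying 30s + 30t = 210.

Step 1: Check solvability.
gcd(30, 30) = 30
Since 30 divides 210, solutions exist.

Step 2: Apply extended Euclidean algorithm to find gcd.
We find integers such that 30*x0 + 30*y0 = 30

Step 3: Scale the particular solution.
Multiply by 210/30 = 7:
s = 0, t = 7

Step 4: Verify.
30*(0) + 30*(7) = 210 = 210 ✓

s = 0, t = 7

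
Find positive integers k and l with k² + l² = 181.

We need to find integers k, l > 0 such that k² + l² = 181.
Trying k = 9: l² = 181 - 9² = 181 - 81 = 100
l = 10
Check: 9² + 10² = 81 + 100 = 181 ✓

181 = 9² + 10²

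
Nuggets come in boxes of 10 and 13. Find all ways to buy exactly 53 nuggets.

We need non-negative integers (x, y) with 10x + 13y = 53.
For each x in 0..5, check if 53 - 10x is a non-negative multiple of 13.
x = 4: 13y = 13, y = 1 ✓

(4 boxes of 10, 1 boxes of 13)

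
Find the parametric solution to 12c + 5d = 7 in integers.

Step 1: Compute gcd(12, 5) = 1.
Since 1 divides 7, solutions exist.

Step 2: Find a particular solution using extended Euclidean algorithm.
We get c₀ = -14, d₀ = 35.
Check: 12*-14 + 5*35 = 7 = 7 ✓

Step 3: Write the general solution.
c = -14 + (5/1)t = -14 + 5t
d = 35 - (12/1)t = 35 - 12t
for any integer t.

c = -14 + 5t, d = 35 - 12t for integer t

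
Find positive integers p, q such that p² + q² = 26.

Search for p with 26 - p² a perfect square.
p = 1: 26 - 1² = 26 - 1 = 25 = 5² ✓
So p = 1, q = 5.

p = 1, q = 5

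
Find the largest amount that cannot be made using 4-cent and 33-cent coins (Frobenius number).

For two coprime denominations a and b, the Frobenius number (largest value not representable as a non-negative combination) is ab - a - b.
Here gcd(4, 33) = 1, so they are coprime.
F(4, 33) = 4·33 - 4 - 33 = 132 - 37 = 95

95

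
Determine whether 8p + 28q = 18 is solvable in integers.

Step 1: Compute gcd(8, 28).
gcd(8, 28) = 4

Step 2: Check divisibility.
Does 4 divide 18? 18 = 4 x 4 + 2, so no.

By the theorem on linear Diophantine equations, 8p + 28q = 18 has integer solutions if and only if gcd(8, 28) divides 18. Since 4 does not divide 18, no solutions exist.

No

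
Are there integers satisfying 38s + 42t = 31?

Step 1: Compute gcd(38, 42).
gcd(38, 42) = 2

Step 2: Check divisibility.
Does 2 divide 31? 31 = 2 x 15 + 1, so no.

By the theorem on linear Diophantine equations, 38s + 42t = 31 has integer solutions if and only if gcd(38, 42) divides 31. Since 2 does not divide 31, no solutions exist.

No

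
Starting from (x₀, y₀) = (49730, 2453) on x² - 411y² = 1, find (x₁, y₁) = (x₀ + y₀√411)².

Solutions to x² - Dy² = 1 are generated by powers of (x₀ + y₀√D).
The next solution satisfies x₁ + y₁√411 = (x₀ + y₀√411)², giving:
x₁ = x₀² + 411y₀² = 49730² + 411·2453² = 2473072900 + 2473072899 = 4946145799
y₁ = 2x₀y₀ = 2·49730·2453 = 243975380

Verify: 4946145799² - 411·243975380² = 24464358264965348401 - 24464358264965348400 = 1 ✓

x = 4946145799, y = 243975380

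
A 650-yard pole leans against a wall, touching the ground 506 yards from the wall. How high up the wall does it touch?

The ladder, wall, and ground form a right triangle with hypotenuse 650 and one leg 506.
By the Pythagorean theorem: h² = 650² - 506² = 422500 - 256036 = 166464
h = √166464 = 408 yards

408 yards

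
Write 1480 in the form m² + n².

We need to find integers m, n > 0 such that m² + n² = 1480.
Trying m = 6: n² = 1480 - 6² = 1480 - 36 = 1444
n = 38
Check: 6² + 38² = 36 + 1444 = 1480 ✓

1480 = 6² + 38²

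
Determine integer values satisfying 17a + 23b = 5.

Step 1: Check solvability.
gcd(17, 23) = 1
Since 1 divides 5, solutions exist.

Step 2: Apply extended Euclidean algorithm to find gcd.
We find integers such that 17*x0 + 23*y0 = 1

Step 3: Scale the particular solution.
Multiply by 5/1 = 5:
a = -20, b = 15

Step 4: Verify.
17*(-20) + 23*(15) = 5 = 5 ✓

a = -20, b = 15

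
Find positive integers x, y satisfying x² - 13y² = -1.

We need x² = 13y² - 1. Try successive y:
y = 1: x² = 13·1² - 1 = 12, not a perfect square
y = 2: x² = 13·2² - 1 = 51, not a perfect square
y = 3: x² = 13·3² - 1 = 116, not a perfect square
...
y = 5: x² = 13·5² - 1 = 324 = 18² ✓
Check: 18² - 13·5² = 324 - 325 = -1 ✓

x = 18, y = 5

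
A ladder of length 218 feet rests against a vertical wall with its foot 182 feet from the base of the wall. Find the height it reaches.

The ladder, wall, and ground form a right triangle with hypotenuse 218 and one leg 182.
By the Pythagorean theorem: h² = 218² - 182² = 47524 - 33124 = 14400
h = √14400 = 120 feet

120 feet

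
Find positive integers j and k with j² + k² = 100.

We need to find integers j, k > 0 such that j² + k² = 100.
Trying j = 6: k² = 100 - 6² = 100 - 36 = 64
k = 8
Check: 6² + 8² = 36 + 64 = 100 ✓

100 = 6² + 8²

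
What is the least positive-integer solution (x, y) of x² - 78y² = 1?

We seek the smallest positive integers (x, y) with x² - 78y² = 1, i.e., x² = 78y² + 1.
Try successive y values:
y = 1: x² = 78·1² + 1 = 79, not a perfect square
y = 2: x² = 78·2² + 1 = 313, not a perfect square
y = 3: x² = 78·3² + 1 = 703, not a perfect square
... continuing the search (or via continued fractions) ...
y = 6: x² = 78·6² + 1 = 2809, x = 53 ✓

Verify: 53² - 78·6² = 2809 - 2808 = 1 ✓

x = 53, y = 6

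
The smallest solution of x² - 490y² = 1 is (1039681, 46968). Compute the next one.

Solutions to x² - Dy² = 1 are generated by powers of (x₀ + y₀√D).
The next solution satisfies x₁ + y₁√490 = (x₀ + y₀√490)², giving:
x₁ = x₀² + 490y₀² = 1039681² + 490·46968² = 1080936581761 + 1080936581760 = 2161873163521
y₁ = 2x₀y₀ = 2·1039681·46968 = 97663474416

Verify: 2161873163521² - 490·97663474416² = 4673695575152296405117441 - 4673695575152296405117440 = 1 ✓

x = 2161873163521, y = 97663474416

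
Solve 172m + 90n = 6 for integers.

Step 1: Check solvability.
gcd(172, 90) = 2
Since 2 divides 6, solutions exist.

Step 2: Apply extended Euclidean algorithm to find gcd.
We find integers such that 172*x0 + 90*y0 = 2

Step 3: Scale the particular solution.
Multiply by 6/2 = 3:
m = 33, n = -63

Step 4: Verify.
172*(33) + 90*(-63) = 6 = 6 ✓

m = 33, n = -63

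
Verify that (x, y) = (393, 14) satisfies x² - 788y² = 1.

Compute x² = 393² = 154449
Compute 788y² = 788·14² = 788·196 = 154448
x² - 788y² = 154449 - 154448 = 1
Since this equals 1, (393, 14) is a solution.

Yes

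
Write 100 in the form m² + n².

We need to find integers m, n > 0 such that m² + n² = 100.
Trying m = 6: n² = 100 - 6² = 100 - 36 = 64
n = 8
Check: 6² + 8² = 36 + 64 = 100 ✓

100 = 6² + 8²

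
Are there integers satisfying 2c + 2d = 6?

Step 1: Compute gcd(2, 2).
gcd(2, 2) = 2

Step 2: Check divisibility.
Does 2 divide 6? 6 = 2 x 3, so yes.

By the theorem on linear Diophantine equations, 2c + 2d = 6 has integer solutions if and only if gcd(2, 2) divides 6. Since 2 | 6, solutions exist.

Yes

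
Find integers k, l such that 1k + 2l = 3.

Step 1: Check solvability.
gcd(1, 2) = 1
Since 1 divides 3, solutions exist.

Step 2: Apply extended Euclidean algorithm to find gcd.
We find integers such that 1*x0 + 2*y0 = 1

Step 3: Scale the particular solution.
Multiply by 3/1 = 3:
k = 3, l = 0

Step 4: Verify.
1*(3) + 2*(0) = 3 = 3 ✓

k = 3, l = 0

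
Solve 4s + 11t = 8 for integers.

Step 1: Check solvability.
gcd(4, 11) = 1
Since 1 divides 8, solutions exist.

Step 2: Apply extended Euclidean algorithm to find gcd.
We find integers such that 4*x0 + 11*y0 = 1

Step 3: Scale the particular solution.
Multiply by 8/1 = 8:
s = 24, t = -8

Step 4: Verify.
4*(24) + 11*(-8) = 8 = 8 ✓

s = 24, t = -8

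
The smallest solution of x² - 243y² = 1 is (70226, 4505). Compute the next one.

Solutions to x² - Dy² = 1 are generated by powers of (x₀ + y₀√D).
The next solution satisfies x₁ + y₁√243 = (x₀ + y₀√243)², giving:
x₁ = x₀² + 243y₀² = 70226² + 243·4505² = 4931691076 + 4931691075 = 9863382151
y₁ = 2x₀y₀ = 2·70226·4505 = 632736260

Verify: 9863382151² - 243·632736260² = 97286307456665386801 - 97286307456665386800 = 1 ✓

x = 9863382151, y = 632736260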